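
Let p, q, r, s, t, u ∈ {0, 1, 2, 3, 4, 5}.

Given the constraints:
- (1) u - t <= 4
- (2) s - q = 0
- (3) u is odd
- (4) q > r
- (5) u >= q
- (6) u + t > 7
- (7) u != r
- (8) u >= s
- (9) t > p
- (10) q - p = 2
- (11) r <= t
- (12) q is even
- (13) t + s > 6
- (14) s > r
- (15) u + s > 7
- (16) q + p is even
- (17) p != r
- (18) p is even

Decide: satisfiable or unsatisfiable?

One satisfying assignment is p = 2, q = 4, r = 3, s = 4, t = 3, u = 5.
For the less obvious constraints — constraint 1: u - t = 2; constraint 2: s - q = 0; constraint 6: u + t = 8 — and the others hold by inspection.

Satisfiable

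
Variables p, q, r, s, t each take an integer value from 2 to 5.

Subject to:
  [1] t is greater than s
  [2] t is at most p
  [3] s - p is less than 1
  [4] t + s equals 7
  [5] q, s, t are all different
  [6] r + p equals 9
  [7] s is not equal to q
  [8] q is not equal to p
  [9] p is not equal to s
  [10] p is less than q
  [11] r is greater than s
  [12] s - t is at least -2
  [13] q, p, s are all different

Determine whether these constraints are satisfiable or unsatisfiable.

Satisfiable

One satisfying assignment is p = 4, q = 5, r = 5, s = 3, t = 4.
For the less obvious constraints — constraint 3: s - p = -1; constraint 4: t + s = 7 — and the others hold by inspection.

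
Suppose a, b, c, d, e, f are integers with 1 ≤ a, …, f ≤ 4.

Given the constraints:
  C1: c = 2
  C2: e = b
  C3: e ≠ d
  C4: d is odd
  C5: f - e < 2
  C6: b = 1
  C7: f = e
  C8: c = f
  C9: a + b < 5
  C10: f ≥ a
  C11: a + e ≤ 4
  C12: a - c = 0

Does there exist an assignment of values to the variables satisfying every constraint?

Unsatisfiable

Constraint 1 fixes c = 2 and constraint 6 fixes b = 1. Constraints 2, 7, and 8 give c = f = e = b, so c = b. But 2 ≠ 1 — contradiction.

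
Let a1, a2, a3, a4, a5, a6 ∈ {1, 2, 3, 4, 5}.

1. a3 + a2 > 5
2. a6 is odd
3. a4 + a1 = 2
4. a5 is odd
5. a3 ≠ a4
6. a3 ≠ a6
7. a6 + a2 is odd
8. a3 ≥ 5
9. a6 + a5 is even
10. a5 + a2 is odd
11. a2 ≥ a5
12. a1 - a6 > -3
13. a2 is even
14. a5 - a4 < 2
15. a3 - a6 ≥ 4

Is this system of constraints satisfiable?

Try a1 = 1, a2 = 2, a3 = 5, a4 = 1, a5 = 1, a6 = 1.
Check constraint 1: a3 + a2 = 7; constraint 3: a4 + a1 = 2. The remaining constraints are straightforward to verify.

Satisfiable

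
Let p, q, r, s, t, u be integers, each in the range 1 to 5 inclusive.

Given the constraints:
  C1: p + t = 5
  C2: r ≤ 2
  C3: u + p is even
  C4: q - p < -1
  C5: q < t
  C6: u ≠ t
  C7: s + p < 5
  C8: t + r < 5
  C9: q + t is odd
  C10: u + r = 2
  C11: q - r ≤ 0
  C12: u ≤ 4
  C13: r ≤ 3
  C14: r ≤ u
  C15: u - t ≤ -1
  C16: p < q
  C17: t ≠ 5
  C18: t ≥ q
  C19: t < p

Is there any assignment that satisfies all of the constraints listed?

Unsatisfiable

Constraints 11, 14, 15, 16, and 19 give q ≤ r, r ≤ u, u < t, t < p, p < q. Chaining: q ≤ r ≤ u < t < p < q, which forces q < q — impossible.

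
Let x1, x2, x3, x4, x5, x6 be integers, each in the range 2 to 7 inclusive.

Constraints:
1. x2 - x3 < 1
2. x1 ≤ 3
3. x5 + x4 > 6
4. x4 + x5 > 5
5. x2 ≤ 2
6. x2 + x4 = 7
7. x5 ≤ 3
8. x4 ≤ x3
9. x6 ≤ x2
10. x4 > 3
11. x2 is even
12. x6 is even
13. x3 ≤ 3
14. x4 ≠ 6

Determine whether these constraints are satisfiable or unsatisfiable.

Unsatisfiable

From constraint 5: x2 ≤ 2. From constraints 8 and 13: x4 ≤ x3 ≤ 3. Hence x2 + x4 ≤ 5. But constraint 6 requires x2 + x4 = 7, and 7 > 5. Contradiction.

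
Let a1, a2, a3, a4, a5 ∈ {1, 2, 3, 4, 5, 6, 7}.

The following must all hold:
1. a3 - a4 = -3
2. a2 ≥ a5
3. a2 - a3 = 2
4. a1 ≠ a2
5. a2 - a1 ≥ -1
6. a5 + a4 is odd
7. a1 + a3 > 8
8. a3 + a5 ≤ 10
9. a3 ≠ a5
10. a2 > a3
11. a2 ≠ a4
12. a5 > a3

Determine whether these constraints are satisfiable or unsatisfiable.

Satisfiable

Setting (a1, a2, a3, a4, a5) = (7, 6, 4, 7, 6) satisfies everything: constraint 1: a3 - a4 = -3; constraint 3: a2 - a3 = 2, and the others follow.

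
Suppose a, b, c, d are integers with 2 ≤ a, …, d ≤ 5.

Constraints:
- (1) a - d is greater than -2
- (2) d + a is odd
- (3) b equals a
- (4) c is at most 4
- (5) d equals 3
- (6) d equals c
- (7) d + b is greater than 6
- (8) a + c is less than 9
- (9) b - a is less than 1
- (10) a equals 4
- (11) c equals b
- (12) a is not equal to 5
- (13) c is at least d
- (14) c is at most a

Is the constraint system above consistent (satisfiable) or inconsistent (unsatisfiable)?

Unsatisfiable

Constraint 5 fixes d = 3 and constraint 10 fixes a = 4. Constraints 3, 6, and 11 give d = c = b = a, so d = a. But 3 ≠ 4 — contradiction.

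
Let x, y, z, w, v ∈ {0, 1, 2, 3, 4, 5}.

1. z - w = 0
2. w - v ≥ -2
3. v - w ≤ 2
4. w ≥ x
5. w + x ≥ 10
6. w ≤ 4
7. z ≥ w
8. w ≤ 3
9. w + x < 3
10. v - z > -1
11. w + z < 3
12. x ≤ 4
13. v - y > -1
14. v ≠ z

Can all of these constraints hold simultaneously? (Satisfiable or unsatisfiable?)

Unsatisfiable

From constraint 6: w ≤ 4. From constraint 12: x ≤ 4. Hence w + x ≤ 8. But constraint 5 requires w + x ≥ 10, and 10 > 8. Contradiction.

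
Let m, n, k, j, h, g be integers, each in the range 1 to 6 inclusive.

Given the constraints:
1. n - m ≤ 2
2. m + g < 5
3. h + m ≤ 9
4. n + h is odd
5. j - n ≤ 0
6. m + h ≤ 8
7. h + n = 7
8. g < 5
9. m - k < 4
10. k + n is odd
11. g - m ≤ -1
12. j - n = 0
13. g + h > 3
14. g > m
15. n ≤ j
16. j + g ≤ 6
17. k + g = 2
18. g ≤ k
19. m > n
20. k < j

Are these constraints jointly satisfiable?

Unsatisfiable

Constraints 5, 14, 18, 19, and 20 give m < g, g ≤ k, k < j, j ≤ n, n < m. Chaining: m < g ≤ k < j ≤ n < m, which forces m < m — impossible.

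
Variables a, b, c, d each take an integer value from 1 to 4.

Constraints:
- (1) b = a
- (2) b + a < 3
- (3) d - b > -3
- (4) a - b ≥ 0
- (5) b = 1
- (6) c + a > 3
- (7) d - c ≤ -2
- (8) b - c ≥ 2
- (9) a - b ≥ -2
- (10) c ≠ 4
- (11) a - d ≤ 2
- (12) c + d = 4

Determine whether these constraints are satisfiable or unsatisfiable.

Unsatisfiable

Constraints 4, 7, 8, and 11 give d − a ≥ -2, a − b ≥ 0, b − c ≥ 2, c − d ≥ 2.
Adding all 4 inequalities: the left sides telescope to 0, and the right sides sum to (-2) + 0 + 2 + 2 = 2. So 0 ≥ 2, which is false.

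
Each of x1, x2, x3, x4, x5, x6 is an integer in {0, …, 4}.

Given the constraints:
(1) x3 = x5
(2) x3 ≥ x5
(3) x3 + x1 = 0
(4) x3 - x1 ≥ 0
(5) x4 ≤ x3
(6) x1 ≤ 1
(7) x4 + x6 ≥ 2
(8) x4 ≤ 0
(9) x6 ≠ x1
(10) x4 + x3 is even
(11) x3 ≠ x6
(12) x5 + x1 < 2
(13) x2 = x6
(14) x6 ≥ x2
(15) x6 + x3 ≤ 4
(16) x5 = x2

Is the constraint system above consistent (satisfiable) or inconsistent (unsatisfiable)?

From constraints 1, 13, and 16, x3 = x5 = x2 = x6, so x3 = x6. But constraint 11 says x3 ≠ x6. Contradiction.

Unsatisfiable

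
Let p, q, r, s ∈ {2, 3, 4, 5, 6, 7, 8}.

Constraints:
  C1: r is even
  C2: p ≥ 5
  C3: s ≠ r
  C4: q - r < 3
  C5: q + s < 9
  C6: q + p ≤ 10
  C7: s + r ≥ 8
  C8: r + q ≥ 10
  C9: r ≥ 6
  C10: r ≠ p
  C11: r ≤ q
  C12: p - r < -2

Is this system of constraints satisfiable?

From constraints 9 and 11: q ≥ r ≥ 6. From constraint 2: p ≥ 5. Hence q + p ≥ 11. But constraint 6 requires q + p ≤ 10, and 10 < 11. Contradiction.

Unsatisfiable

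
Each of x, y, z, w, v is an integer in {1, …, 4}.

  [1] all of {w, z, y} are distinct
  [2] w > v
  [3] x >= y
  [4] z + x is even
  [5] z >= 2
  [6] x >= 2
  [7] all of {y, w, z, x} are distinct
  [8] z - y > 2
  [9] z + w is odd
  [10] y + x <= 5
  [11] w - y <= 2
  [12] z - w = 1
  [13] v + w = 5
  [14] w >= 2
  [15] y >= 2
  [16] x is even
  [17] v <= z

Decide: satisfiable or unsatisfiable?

Constraints 5, 6, 14, and 15 confine each of y, w, z, x to the 3 values {2, …, 4} (the domain already gives each ≤ 4).
Constraint 7 requires all 4 of them to be distinct, but only 3 values are available — impossible by the pigeonhole principle.

Unsatisfiable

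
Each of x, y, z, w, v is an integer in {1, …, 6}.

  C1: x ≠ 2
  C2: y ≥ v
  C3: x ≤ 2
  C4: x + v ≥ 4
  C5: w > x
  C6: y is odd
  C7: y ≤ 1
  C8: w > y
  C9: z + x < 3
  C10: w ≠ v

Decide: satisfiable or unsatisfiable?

From constraint 3: x ≤ 2. From constraints 2 and 7: v ≤ y ≤ 1. Hence x + v ≤ 3. But constraint 4 requires x + v ≥ 4, and 4 > 3. Contradiction.

Unsatisfiable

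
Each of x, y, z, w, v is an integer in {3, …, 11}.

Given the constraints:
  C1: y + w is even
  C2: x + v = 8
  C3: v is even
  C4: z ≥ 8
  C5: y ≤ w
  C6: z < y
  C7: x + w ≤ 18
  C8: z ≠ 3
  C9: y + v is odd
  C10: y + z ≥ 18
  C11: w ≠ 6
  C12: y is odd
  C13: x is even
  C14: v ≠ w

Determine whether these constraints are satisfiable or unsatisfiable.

Satisfiable

Try x = 4, y = 11, z = 9, w = 11, v = 4.
Check constraint 2: x + v = 8; constraint 7: x + w = 15. The remaining constraints are straightforward to verify.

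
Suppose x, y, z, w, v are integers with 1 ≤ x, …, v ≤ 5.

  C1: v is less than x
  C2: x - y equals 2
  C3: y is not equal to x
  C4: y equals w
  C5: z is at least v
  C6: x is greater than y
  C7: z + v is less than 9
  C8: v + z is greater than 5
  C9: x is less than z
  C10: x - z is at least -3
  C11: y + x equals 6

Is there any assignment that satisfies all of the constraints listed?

Satisfiable

The assignment x = 4, y = 2, z = 5, w = 2, v = 2 works:
  constraint 2 holds since x - y = 2.
  constraint 7 holds since z + v = 7.
  constraint 8 holds since v + z = 7.
The rest check out directly.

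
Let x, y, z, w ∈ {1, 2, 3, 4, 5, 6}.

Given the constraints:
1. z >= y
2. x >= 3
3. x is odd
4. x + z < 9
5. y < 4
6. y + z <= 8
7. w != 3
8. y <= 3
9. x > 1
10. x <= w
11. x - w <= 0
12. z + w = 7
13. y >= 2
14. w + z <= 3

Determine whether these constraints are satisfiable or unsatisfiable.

Unsatisfiable

From constraints 2 and 10: w ≥ x ≥ 3. From constraints 1 and 13: z ≥ y ≥ 2. Hence w + z ≥ 5. But constraint 14 requires w + z ≤ 3, and 3 < 5. Contradiction.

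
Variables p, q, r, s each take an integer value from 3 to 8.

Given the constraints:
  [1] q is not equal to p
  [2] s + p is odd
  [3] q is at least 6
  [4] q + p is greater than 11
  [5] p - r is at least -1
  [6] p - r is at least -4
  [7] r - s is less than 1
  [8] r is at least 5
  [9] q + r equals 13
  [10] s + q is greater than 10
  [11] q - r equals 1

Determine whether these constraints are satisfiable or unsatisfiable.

Satisfiable

One satisfying assignment is p = 5, q = 7, r = 6, s = 6.
For the less obvious constraints — constraint 4: q + p = 12; constraint 5: p - r = -1; constraint 6: p - r = -1 — and the others hold by inspection.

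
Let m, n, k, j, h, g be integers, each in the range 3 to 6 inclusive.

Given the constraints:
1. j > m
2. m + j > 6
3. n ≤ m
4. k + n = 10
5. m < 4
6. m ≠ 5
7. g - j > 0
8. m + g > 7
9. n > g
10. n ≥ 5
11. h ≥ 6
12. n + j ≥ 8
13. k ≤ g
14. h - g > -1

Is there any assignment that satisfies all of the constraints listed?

Unsatisfiable

Constraints 1, 3, 7, and 9 give j < g, g < n, n ≤ m, m < j. Chaining: j < g < n ≤ m < j, which forces j < j — impossible.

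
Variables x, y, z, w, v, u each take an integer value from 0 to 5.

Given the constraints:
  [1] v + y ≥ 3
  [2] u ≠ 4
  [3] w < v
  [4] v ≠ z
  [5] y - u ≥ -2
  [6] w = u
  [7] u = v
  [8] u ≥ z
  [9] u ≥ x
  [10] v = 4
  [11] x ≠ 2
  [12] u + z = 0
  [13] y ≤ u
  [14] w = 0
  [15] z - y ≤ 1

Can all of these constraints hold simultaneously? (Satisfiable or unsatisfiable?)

Unsatisfiable

Constraint 14 fixes w = 0 and constraint 10 fixes v = 4. Constraints 6 and 7 give w = u = v, so w = v. But 0 ≠ 4 — contradiction.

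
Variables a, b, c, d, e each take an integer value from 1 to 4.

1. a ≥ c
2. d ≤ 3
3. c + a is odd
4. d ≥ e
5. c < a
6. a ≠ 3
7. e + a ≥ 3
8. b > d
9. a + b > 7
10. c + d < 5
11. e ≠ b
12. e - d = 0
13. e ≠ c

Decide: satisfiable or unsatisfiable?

Setting (a, b, c, d, e) = (4, 4, 1, 2, 2) satisfies everything: constraint 7: e + a = 6; constraint 9: a + b = 8, and the others follow.

Satisfiable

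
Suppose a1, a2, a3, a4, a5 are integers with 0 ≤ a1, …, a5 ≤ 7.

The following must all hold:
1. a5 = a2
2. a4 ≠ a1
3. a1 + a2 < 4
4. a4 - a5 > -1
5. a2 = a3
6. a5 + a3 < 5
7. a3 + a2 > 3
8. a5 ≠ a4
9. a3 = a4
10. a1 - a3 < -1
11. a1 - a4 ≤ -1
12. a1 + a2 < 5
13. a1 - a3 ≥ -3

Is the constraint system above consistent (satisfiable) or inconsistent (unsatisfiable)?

Unsatisfiable

From constraints 1, 5, and 9, a5 = a2 = a3 = a4, so a5 = a4. But constraint 8 says a5 ≠ a4. Contradiction.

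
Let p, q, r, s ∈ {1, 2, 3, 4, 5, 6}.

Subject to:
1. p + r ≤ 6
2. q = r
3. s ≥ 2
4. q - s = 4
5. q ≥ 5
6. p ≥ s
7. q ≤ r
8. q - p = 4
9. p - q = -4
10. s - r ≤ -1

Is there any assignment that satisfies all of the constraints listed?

From constraints 3 and 6: p ≥ s ≥ 2. From constraints 5 and 7: r ≥ q ≥ 5. Hence p + r ≥ 7. But constraint 1 requires p + r ≤ 6, and 6 < 7. Contradiction.

Unsatisfiable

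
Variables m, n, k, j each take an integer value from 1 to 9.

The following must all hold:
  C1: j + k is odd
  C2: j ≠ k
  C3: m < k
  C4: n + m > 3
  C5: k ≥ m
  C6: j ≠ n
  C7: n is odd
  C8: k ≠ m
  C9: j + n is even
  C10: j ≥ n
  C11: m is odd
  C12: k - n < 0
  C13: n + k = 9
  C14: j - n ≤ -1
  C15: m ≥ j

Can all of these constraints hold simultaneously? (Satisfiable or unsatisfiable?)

Unsatisfiable

Constraints 3, 10, 12, and 15 give j ≤ m, m < k, k < n, n ≤ j. Chaining: j ≤ m < k < n ≤ j, which forces j < j — impossible.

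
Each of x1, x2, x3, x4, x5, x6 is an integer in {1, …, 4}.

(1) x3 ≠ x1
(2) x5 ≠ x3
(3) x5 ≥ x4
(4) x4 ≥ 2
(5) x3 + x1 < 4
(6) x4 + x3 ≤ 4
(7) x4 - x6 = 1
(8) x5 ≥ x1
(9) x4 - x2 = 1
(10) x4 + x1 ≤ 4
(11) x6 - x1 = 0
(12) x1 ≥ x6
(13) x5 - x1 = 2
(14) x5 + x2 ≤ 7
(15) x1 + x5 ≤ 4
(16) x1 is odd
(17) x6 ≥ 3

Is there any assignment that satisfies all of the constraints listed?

From constraints 12 and 17: x1 ≥ x6 ≥ 3. From constraints 3 and 4: x5 ≥ x4 ≥ 2. Hence x1 + x5 ≥ 5. But constraint 15 requires x1 + x5 ≤ 4, and 4 < 5. Contradiction.

Unsatisfiable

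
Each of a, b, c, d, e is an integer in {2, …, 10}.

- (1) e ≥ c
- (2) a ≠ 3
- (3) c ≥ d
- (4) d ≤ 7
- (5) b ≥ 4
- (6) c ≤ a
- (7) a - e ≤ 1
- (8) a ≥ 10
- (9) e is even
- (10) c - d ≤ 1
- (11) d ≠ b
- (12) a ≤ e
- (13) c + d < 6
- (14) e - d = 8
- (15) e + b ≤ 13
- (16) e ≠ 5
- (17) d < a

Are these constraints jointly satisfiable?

Unsatisfiable

From constraints 8 and 12: e ≥ a ≥ 10. From constraint 5: b ≥ 4. Hence e + b ≥ 14. But constraint 15 requires e + b ≤ 13, and 13 < 14. Contradiction.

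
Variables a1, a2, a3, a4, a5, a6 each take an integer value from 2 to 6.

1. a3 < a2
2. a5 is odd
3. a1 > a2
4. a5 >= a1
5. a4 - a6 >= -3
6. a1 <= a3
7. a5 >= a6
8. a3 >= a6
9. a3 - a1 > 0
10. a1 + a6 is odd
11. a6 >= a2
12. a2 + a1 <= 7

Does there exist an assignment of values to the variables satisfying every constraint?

Unsatisfiable

Constraints 1, 3, and 9 give a2 < a1, a1 < a3, a3 < a2. Chaining: a2 < a1 < a3 < a2, which forces a2 < a2 — impossible.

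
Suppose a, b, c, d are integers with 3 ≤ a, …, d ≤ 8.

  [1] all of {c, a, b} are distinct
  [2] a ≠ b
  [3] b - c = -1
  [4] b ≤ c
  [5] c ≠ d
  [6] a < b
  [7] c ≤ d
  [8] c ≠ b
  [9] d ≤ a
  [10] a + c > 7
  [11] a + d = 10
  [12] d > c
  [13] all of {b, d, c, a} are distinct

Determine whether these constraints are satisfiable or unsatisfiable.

Unsatisfiable

Constraints 4, 6, 9, and 12 give a < b, b ≤ c, c < d, d ≤ a. Chaining: a < b ≤ c < d ≤ a, which forces a < a — impossible.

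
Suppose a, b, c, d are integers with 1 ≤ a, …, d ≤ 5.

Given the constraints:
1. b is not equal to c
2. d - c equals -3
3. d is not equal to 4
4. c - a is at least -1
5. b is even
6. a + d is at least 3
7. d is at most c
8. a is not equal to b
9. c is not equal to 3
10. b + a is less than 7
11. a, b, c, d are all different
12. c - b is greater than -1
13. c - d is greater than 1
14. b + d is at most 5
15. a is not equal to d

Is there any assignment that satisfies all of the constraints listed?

Satisfiable

One satisfying assignment is a = 3, b = 2, c = 4, d = 1.
For the less obvious constraints — constraint 2: d - c = -3; constraint 4: c - a = 1 — and the others hold by inspection.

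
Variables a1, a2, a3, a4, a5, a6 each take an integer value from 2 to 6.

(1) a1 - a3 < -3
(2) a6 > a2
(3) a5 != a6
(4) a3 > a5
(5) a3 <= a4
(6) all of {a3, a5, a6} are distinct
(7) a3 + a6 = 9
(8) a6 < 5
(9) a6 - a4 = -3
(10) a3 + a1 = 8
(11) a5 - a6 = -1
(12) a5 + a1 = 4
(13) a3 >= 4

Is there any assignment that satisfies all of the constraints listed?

Satisfiable

Setting (a1, a2, a3, a4, a5, a6) = (2, 2, 6, 6, 2, 3) satisfies everything: constraint 1: a1 - a3 = -4; constraint 7: a3 + a6 = 9, and the others follow.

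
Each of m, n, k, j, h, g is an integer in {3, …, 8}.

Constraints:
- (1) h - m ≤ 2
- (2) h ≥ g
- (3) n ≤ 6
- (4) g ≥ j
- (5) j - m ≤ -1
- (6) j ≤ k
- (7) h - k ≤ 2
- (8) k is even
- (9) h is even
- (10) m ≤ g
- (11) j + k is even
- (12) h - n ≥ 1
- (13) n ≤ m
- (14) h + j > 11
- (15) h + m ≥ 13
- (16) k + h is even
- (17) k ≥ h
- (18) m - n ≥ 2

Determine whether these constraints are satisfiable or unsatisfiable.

One satisfying assignment is m = 7, n = 5, k = 8, j = 4, h = 8, g = 8.
For the less obvious constraints — constraint 1: h - m = 1; constraint 5: j - m = -3 — and the others hold by inspection.

Satisfiable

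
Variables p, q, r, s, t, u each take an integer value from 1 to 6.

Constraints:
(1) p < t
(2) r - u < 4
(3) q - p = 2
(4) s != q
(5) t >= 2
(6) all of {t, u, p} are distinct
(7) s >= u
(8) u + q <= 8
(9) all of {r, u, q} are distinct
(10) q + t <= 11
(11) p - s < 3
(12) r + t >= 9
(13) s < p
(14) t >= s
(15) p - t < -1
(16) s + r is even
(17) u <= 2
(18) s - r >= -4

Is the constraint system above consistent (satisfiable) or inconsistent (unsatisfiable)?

Satisfiable

Take p = 3, q = 5, r = 4, s = 2, t = 5, u = 2. Then constraint 2: r - u = 2; constraint 3: q - p = 2; constraint 8: u + q = 7, and every other listed constraint is also met.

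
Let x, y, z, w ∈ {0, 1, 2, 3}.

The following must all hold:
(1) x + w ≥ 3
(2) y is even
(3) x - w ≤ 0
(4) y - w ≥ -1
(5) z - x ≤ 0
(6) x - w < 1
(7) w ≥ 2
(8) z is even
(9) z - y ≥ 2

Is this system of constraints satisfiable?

Unsatisfiable

Constraints 3, 4, 5, and 9 give y − w ≥ -1, w − x ≥ 0, x − z ≥ 0, z − y ≥ 2.
Adding all 4 inequalities: the left sides telescope to 0, and the right sides sum to (-1) + 0 + 0 + 2 = 1. So 0 ≥ 1, which is false.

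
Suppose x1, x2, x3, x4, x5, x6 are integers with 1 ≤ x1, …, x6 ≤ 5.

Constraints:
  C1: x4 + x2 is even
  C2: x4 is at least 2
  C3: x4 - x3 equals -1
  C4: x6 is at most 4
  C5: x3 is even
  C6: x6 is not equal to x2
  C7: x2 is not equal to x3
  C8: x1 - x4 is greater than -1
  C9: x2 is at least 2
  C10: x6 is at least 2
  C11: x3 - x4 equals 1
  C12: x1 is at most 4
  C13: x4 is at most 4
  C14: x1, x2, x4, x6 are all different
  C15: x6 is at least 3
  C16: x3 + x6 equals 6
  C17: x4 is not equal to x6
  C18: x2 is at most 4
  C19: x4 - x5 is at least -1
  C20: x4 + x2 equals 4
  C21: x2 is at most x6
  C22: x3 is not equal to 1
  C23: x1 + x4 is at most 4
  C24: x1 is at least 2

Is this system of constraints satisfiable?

Constraints 2, 4, 9, 10, 12, 13, 18, and 24 confine each of x1, x2, x4, x6 to the 3 values {2, …, 4}.
Constraint 14 requires all 4 of them to be distinct, but only 3 values are available — impossible by the pigeonhole principle.

Unsatisfiable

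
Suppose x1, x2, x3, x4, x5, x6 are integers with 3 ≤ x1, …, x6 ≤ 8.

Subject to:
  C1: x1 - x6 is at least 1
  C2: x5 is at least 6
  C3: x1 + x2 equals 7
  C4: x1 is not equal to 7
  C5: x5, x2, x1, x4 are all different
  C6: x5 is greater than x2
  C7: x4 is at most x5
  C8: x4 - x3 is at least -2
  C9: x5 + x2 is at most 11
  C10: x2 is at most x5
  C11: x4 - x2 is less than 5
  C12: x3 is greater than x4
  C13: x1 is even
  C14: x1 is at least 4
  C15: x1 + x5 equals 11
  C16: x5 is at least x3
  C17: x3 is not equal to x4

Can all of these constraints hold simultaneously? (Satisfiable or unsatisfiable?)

Take x1 = 4, x2 = 3, x3 = 7, x4 = 5, x5 = 7, x6 = 3. Then constraint 1: x1 - x6 = 1; constraint 3: x1 + x2 = 7, and every other listed constraint is also met.

Satisfiable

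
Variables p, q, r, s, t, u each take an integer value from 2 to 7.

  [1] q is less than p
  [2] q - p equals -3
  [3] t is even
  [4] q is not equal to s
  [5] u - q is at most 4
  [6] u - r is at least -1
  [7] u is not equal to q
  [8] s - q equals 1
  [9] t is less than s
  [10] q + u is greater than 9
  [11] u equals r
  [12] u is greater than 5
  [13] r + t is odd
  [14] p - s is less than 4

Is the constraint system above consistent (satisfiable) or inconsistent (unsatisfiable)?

The assignment p = 7, q = 4, r = 7, s = 5, t = 4, u = 7 works:
  constraint 2 holds since q - p = -3.
  constraint 5 holds since u - q = 3.
  constraint 6 holds since u - r = 0.
The rest check out directly.

Satisfiable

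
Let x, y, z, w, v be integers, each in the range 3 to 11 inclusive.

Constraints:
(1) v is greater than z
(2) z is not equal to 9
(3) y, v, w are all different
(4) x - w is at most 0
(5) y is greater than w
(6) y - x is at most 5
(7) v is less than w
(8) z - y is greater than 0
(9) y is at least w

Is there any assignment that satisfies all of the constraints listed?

Constraints 1, 7, 8, and 9 give v < w, w ≤ y, y < z, z < v. Chaining: v < w ≤ y < z < v, which forces v < v — impossible.

Unsatisfiable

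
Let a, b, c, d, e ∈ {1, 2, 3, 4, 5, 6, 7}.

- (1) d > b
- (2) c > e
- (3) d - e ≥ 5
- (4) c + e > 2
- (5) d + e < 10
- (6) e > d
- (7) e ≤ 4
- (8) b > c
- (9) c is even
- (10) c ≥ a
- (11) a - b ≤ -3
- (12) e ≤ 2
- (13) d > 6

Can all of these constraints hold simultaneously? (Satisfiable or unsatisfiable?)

Constraints 1, 2, 6, and 8 give b < d, d < e, e < c, c < b. Chaining: b < d < e < c < b, which forces b < b — impossible.

Unsatisfiable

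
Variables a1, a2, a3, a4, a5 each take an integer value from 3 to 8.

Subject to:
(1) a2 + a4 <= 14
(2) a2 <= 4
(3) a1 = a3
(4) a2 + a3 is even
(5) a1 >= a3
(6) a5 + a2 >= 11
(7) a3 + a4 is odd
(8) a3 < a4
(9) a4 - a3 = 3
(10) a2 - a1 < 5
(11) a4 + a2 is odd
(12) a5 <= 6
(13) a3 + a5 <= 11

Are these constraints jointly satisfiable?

Unsatisfiable

From constraint 12: a5 ≤ 6. From constraint 2: a2 ≤ 4. Hence a5 + a2 ≤ 10. But constraint 6 requires a5 + a2 ≥ 11, and 11 > 10. Contradiction.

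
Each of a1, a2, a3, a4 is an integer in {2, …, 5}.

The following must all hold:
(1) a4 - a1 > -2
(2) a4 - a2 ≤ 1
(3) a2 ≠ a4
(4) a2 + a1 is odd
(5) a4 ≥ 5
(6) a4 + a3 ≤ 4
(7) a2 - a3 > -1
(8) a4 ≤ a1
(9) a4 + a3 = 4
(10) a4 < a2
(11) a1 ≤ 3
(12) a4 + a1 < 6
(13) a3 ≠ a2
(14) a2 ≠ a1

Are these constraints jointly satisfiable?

Unsatisfiable

From constraints 5 and 8: a1 ≥ a4 and a4 ≥ 5, so a1 ≥ 5. From constraint 11: a1 ≤ 3. But 3 < 5, so no value of a1 works.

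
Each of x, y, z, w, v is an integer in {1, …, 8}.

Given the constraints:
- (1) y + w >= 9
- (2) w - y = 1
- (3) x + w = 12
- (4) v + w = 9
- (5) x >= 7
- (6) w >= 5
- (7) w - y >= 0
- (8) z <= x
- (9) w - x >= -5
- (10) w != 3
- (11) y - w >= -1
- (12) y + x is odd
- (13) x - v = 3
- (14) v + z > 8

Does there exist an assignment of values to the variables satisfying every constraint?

Try x = 7, y = 4, z = 5, w = 5, v = 4.
Check constraint 1: y + w = 9; constraint 2: w - y = 1. The remaining constraints are straightforward to verify.

Satisfiable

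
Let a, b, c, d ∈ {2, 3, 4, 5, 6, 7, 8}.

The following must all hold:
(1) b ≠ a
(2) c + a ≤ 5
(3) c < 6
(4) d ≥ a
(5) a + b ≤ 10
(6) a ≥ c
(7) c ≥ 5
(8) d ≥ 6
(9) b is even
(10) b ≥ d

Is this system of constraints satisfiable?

Unsatisfiable

From constraints 6 and 7: a ≥ c ≥ 5. From constraints 8 and 10: b ≥ d ≥ 6. Hence a + b ≥ 11. But constraint 5 requires a + b ≤ 10, and 10 < 11. Contradiction.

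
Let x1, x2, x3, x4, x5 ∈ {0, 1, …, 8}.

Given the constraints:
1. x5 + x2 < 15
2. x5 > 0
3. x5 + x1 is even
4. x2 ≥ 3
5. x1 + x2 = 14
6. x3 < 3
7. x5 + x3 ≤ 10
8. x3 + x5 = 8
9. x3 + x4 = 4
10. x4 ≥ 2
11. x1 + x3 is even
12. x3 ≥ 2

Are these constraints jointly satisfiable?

One satisfying assignment is x1 = 6, x2 = 8, x3 = 2, x4 = 2, x5 = 6.
For the less obvious constraints — constraint 1: x5 + x2 = 14; constraint 5: x1 + x2 = 14 — and the others hold by inspection.

Satisfiable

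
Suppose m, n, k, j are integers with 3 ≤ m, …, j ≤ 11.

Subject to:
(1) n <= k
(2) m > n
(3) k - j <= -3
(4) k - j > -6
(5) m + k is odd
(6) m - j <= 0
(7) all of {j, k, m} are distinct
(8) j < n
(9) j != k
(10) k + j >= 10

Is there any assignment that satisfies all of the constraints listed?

Unsatisfiable

Constraints 2, 6, and 8 give j < n, n < m, m ≤ j. Chaining: j < n < m ≤ j, which forces j < j — impossible.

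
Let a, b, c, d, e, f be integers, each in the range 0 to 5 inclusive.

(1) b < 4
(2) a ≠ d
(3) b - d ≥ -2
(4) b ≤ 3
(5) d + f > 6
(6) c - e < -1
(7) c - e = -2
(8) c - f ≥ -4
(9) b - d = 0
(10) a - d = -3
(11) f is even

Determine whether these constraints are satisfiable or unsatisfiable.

Satisfiable

The assignment a = 0, b = 3, c = 2, d = 3, e = 4, f = 4 works:
  constraint 3 holds since b - d = 0.
  constraint 5 holds since d + f = 7.
  constraint 6 holds since c - e = -2.
The rest check out directly.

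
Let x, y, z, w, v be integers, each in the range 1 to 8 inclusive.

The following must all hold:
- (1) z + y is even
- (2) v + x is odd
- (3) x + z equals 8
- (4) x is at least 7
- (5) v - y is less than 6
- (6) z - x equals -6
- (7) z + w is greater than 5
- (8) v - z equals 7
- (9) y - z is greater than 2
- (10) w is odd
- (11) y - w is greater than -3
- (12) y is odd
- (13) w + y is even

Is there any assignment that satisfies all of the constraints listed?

Satisfiable

Setting (x, y, z, w, v) = (7, 5, 1, 7, 8) satisfies everything: constraint 3: x + z = 8; constraint 5: v - y = 3, and the others follow.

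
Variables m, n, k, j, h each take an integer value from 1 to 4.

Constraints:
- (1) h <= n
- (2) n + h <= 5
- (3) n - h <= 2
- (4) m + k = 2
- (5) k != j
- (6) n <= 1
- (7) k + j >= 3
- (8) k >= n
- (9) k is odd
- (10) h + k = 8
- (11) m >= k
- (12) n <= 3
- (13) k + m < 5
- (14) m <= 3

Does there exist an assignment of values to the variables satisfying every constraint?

From constraints 1 and 12: h ≤ n ≤ 3. From constraints 11 and 14: k ≤ m ≤ 3. Hence h + k ≤ 6. But constraint 10 requires h + k = 8, and 8 > 6. Contradiction.

Unsatisfiable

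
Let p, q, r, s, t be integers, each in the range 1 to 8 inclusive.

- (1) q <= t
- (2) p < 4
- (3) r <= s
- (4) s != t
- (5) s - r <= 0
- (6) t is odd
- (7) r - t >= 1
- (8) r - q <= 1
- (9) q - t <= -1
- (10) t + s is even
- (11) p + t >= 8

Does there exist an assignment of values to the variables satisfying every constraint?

Constraints 7, 8, and 9 give q − r ≥ -1, r − t ≥ 1, t − q ≥ 1.
Adding all 3 inequalities: the left sides telescope to 0, and the right sides sum to (-1) + 1 + 1 = 1. So 0 ≥ 1, which is false.

Unsatisfiable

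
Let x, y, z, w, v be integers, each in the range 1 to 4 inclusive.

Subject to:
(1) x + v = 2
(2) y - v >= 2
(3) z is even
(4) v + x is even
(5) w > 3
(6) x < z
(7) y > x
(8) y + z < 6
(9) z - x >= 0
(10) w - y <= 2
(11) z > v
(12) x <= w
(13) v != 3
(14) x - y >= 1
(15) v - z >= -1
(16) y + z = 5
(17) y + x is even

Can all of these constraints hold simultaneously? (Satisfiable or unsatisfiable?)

Unsatisfiable

Constraints 2, 9, 14, and 15 give z − x ≥ 0, x − y ≥ 1, y − v ≥ 2, v − z ≥ -1.
Adding all 4 inequalities: the left sides telescope to 0, and the right sides sum to 0 + 1 + 2 + (-1) = 2. So 0 ≥ 2, which is false.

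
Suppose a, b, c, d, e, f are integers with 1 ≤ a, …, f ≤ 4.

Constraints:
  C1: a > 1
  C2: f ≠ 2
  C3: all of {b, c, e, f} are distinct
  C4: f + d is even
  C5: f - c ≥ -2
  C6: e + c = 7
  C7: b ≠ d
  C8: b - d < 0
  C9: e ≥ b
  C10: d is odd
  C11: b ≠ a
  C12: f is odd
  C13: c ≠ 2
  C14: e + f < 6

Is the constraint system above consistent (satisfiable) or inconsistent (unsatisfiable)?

Setting (a, b, c, d, e, f) = (4, 2, 3, 3, 4, 1) satisfies everything: constraint 5: f - c = -2; constraint 6: e + c = 7, and the others follow.

Satisfiable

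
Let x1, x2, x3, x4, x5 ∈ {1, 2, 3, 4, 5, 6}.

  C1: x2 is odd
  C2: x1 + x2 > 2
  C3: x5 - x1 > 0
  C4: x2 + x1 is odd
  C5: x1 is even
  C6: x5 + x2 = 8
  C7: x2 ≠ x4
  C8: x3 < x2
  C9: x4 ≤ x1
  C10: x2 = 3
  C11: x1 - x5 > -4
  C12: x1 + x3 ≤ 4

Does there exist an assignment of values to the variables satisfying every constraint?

Satisfiable

Try x1 = 2, x2 = 3, x3 = 2, x4 = 2, x5 = 5.
Check constraint 2: x1 + x2 = 5; constraint 3: x5 - x1 = 3. The remaining constraints are straightforward to verify.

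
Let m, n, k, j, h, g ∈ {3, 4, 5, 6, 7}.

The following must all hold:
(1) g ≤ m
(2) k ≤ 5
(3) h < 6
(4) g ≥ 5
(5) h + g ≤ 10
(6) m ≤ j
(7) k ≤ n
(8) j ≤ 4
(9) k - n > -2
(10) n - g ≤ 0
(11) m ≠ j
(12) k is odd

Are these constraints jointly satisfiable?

From constraints 1 and 4: m ≥ g and g ≥ 5, so m ≥ 5. From constraints 6 and 8: m ≤ j and j ≤ 4, so m ≤ 4. But 4 < 5, so no value of m works.

Unsatisfiable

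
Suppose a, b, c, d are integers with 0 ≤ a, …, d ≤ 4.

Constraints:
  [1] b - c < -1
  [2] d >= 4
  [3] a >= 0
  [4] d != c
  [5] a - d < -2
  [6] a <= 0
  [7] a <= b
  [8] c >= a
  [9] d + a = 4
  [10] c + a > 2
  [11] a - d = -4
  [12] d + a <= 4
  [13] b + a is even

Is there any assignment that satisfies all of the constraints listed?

Setting (a, b, c, d) = (0, 0, 3, 4) satisfies everything: constraint 1: b - c = -3; constraint 5: a - d = -4, and the others follow.

Satisfiable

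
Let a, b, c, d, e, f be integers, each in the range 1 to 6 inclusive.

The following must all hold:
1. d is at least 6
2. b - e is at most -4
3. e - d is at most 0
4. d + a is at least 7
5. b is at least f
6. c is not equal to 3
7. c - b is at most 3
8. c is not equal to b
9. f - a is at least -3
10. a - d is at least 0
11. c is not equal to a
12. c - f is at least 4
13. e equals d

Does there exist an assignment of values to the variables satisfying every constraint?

Constraints 2, 3, 7, 9, 10, and 12 give d − e ≥ 0, e − b ≥ 4, b − c ≥ -3, c − f ≥ 4, f − a ≥ -3, a − d ≥ 0.
Adding all 6 inequalities: the left sides telescope to 0, and the right sides sum to 0 + 4 + (-3) + 4 + (-3) + 0 = 2. So 0 ≥ 2, which is false.

Unsatisfiable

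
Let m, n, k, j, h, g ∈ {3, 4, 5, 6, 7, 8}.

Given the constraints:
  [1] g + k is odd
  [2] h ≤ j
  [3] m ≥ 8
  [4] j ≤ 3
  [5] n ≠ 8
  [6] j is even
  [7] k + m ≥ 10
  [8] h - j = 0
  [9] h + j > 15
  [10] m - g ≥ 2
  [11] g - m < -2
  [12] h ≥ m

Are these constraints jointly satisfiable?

From constraints 3 and 12: h ≥ m and m ≥ 8, so h ≥ 8. From constraints 2 and 4: h ≤ j and j ≤ 3, so h ≤ 3. But 3 < 8, so no value of h works.

Unsatisfiable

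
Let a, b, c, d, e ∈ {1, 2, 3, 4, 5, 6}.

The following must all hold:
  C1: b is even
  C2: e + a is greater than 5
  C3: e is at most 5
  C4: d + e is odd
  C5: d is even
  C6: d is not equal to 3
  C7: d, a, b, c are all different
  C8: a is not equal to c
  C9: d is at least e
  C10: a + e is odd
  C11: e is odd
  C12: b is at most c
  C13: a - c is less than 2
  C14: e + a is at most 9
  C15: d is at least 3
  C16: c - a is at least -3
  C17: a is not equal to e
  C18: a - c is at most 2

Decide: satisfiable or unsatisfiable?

Satisfiable

Try a = 6, b = 2, c = 5, d = 4, e = 1.
Check constraint 2: e + a = 7; constraint 13: a - c = 1; constraint 14: e + a = 7. The remaining constraints are straightforward to verify.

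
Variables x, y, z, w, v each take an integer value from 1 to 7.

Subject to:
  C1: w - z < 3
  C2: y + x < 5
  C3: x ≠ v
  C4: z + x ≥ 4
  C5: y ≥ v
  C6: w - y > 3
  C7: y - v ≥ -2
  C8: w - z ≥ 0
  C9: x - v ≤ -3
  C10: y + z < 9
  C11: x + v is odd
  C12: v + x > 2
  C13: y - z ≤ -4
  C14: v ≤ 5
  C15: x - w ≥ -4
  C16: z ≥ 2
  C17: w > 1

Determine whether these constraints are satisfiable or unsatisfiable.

Unsatisfiable

Constraints 7, 8, 9, 13, and 15 give x − w ≥ -4, w − z ≥ 0, z − y ≥ 4, y − v ≥ -2, v − x ≥ 3.
Adding all 5 inequalities: the left sides telescope to 0, and the right sides sum to (-4) + 0 + 4 + (-2) + 3 = 1. So 0 ≥ 1, which is false.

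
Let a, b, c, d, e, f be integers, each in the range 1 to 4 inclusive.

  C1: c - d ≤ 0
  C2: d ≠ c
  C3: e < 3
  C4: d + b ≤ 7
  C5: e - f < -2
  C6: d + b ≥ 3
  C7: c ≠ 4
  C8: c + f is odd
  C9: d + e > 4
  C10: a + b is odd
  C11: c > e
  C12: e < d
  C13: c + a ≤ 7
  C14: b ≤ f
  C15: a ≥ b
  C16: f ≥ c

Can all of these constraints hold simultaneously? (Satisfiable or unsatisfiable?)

Satisfiable

Try a = 4, b = 1, c = 3, d = 4, e = 1, f = 4.
Check constraint 1: c - d = -1; constraint 4: d + b = 5. The remaining constraints are straightforward to verify.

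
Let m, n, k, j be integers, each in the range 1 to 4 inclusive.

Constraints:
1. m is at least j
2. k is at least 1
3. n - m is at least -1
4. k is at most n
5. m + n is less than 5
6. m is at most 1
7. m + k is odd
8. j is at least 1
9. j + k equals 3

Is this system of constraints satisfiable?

One satisfying assignment is m = 1, n = 2, k = 2, j = 1.
For the less obvious constraints — constraint 3: n - m = 1; constraint 5: m + n = 3 — and the others hold by inspection.

Satisfiable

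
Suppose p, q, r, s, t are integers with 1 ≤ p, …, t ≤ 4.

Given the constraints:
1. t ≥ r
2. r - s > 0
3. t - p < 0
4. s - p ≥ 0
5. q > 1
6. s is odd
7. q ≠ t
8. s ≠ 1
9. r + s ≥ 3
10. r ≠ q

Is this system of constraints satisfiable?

Unsatisfiable

Constraints 1, 2, 3, and 4 give t < p, p ≤ s, s < r, r ≤ t. Chaining: t < p ≤ s < r ≤ t, which forces t < t — impossible.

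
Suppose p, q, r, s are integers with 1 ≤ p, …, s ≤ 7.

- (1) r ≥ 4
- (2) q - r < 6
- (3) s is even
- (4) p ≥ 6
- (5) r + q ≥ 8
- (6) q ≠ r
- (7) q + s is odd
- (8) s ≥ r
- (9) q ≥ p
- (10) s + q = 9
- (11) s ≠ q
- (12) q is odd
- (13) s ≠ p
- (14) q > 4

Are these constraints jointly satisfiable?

From constraints 1 and 8: s ≥ r ≥ 4. From constraints 4 and 9: q ≥ p ≥ 6. Hence s + q ≥ 10. But constraint 10 requires s + q = 9, and 9 < 10. Contradiction.

Unsatisfiable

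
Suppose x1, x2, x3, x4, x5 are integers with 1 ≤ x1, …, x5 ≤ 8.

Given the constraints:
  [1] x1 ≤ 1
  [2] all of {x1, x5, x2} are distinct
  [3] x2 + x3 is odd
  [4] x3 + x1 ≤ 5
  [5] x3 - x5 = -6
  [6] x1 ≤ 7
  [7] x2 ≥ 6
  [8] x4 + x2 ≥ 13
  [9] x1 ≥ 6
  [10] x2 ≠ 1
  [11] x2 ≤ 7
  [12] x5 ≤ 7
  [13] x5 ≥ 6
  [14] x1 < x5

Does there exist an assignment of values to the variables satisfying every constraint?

Unsatisfiable

Constraints 6, 7, 9, 11, 12, and 13 confine each of x1, x5, x2 to the 2 values {6, 7}.
Constraint 2 requires all 3 of them to be distinct, but only 2 values are available — impossible by the pigeonhole principle.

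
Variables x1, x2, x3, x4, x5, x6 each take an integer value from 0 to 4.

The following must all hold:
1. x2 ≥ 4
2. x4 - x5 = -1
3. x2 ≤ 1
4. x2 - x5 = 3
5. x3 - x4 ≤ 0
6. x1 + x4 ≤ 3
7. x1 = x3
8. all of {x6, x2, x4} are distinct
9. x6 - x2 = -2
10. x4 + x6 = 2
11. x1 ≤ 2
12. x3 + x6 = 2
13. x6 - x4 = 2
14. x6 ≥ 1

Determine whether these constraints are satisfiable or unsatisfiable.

Unsatisfiable

From constraint 1: x2 ≥ 4. From constraint 3: x2 ≤ 1. But 1 < 4, so no value of x2 works.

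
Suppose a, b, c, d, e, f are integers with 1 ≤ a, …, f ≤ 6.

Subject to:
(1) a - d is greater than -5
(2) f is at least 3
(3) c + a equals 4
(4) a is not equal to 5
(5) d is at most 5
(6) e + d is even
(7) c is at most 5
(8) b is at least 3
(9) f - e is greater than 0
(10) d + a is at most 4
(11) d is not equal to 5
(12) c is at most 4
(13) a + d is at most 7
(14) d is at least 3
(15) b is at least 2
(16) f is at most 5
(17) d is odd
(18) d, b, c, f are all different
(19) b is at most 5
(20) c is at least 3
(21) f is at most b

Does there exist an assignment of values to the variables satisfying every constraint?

Constraints 2, 5, 7, 8, 14, 16, 19, and 20 confine each of d, b, c, f to the 3 values {3, …, 5}.
Constraint 18 requires all 4 of them to be distinct, but only 3 values are available — impossible by the pigeonhole principle.

Unsatisfiable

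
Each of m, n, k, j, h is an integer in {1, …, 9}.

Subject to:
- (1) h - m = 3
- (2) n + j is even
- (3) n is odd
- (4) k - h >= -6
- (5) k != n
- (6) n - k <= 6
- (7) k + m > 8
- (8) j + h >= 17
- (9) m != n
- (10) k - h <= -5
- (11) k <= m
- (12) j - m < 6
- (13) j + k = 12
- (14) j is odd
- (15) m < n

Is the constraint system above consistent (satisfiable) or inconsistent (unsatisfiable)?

Satisfiable

One satisfying assignment is m = 6, n = 7, k = 3, j = 9, h = 9.
For the less obvious constraints — constraint 1: h - m = 3; constraint 4: k - h = -6 — and the others hold by inspection.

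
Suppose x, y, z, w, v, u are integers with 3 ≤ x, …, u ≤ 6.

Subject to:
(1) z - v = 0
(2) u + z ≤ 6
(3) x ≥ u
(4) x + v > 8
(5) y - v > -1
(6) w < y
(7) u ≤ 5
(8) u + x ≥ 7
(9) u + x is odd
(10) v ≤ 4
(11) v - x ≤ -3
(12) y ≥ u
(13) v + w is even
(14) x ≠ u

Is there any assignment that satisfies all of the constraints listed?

Setting (x, y, z, w, v, u) = (6, 5, 3, 3, 3, 3) satisfies everything: constraint 1: z - v = 0; constraint 2: u + z = 6, and the others follow.

Satisfiable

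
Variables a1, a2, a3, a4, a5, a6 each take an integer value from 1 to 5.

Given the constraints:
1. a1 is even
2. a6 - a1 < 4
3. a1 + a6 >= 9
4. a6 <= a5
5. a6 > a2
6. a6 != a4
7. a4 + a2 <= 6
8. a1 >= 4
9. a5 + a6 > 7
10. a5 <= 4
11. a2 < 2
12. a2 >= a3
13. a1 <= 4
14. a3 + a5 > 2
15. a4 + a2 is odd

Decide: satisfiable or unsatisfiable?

From constraint 13: a1 ≤ 4. From constraints 4 and 10: a6 ≤ a5 ≤ 4. Hence a1 + a6 ≤ 8. But constraint 3 requires a1 + a6 ≥ 9, and 9 > 8. Contradiction.

Unsatisfiable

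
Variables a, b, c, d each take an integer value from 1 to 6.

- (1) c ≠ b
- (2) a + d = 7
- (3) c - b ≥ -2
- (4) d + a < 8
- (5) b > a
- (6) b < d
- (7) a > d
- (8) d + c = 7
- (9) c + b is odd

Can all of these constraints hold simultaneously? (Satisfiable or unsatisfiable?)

Unsatisfiable

Constraints 5, 6, and 7 give d < a, a < b, b < d. Chaining: d < a < b < d, which forces d < d — impossible.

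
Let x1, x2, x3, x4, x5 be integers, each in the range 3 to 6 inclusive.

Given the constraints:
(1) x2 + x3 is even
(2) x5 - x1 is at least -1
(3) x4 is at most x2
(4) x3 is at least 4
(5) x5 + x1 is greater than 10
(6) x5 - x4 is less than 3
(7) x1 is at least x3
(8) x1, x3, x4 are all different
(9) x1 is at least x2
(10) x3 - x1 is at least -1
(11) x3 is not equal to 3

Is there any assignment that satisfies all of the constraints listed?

Satisfiable

Setting (x1, x2, x3, x4, x5) = (6, 3, 5, 3, 5) satisfies everything: constraint 2: x5 - x1 = -1; constraint 5: x5 + x1 = 11, and the others follow.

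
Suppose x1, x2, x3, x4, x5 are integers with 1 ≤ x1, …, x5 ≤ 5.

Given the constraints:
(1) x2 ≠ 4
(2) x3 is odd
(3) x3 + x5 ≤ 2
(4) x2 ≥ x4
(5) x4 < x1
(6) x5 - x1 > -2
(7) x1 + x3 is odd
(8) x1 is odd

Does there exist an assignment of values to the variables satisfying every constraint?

Unsatisfiable

Constraint 8 makes x1 odd and constraint 2 makes x3 odd, so x1 + x3 must be even. Constraint 7 says x1 + x3 is odd — contradiction.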